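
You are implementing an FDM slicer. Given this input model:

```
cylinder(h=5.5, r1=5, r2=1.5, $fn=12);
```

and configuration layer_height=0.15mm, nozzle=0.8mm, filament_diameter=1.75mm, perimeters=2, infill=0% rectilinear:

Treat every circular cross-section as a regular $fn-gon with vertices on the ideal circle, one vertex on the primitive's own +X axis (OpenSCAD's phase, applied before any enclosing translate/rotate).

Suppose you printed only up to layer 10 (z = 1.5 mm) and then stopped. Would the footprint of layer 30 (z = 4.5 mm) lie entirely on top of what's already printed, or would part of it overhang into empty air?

Compare the two slices. At z = 1.5: the cone (r1=5→r2=1.5) has section circumradius 4.045 here — a regular 12-gon (area = (12/2)·4.045²·sin(360°/12) = 49.10 mm²). At z = 4.5: the cone contributes a regular 12-gon of circumradius 2.136 (interpolated between r1=5 and r2=1.5 at t=0.818) (area = (12/2)·2.136²·sin(360°/12) = 13.69 mm²). Checking containment: the cross-section at z = 4.5 is a subset of the cross-section at z = 1.5.

entirely on top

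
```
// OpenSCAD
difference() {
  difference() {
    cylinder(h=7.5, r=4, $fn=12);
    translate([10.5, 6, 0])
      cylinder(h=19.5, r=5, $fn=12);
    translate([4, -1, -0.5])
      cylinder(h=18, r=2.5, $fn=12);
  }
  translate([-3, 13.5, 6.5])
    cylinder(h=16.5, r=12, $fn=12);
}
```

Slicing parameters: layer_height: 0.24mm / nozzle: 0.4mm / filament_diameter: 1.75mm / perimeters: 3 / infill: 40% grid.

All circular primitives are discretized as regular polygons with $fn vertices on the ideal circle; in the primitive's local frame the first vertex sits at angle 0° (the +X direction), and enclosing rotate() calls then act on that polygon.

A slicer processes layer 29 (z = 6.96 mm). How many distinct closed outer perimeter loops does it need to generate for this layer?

At z = 6.96 mm: the cylinder: section is a regular 12-gon, circumradius r=4; the cylinder at (10.5, 6): section is a regular 12-gon, circumradius r=5; the r=2.5 cylinder at (4, -1) gives a regular 12-gon of circumradius 2.5 (constant along its height); Taking the first minus the rest: starting from the r=4 cylinder, the r=5 cylinder at (10.5, 6) misses the remaining region (no effect); the r=2.5 cylinder at (4, -1) partially overlaps it — only the 7.10 mm² overlap (of its 18.75 mm²) is removed, clipping the outline — 1 connected region; the r=12 cylinder at (-3, 13.5) contributes a regular 12-gon of circumradius 12; After the difference (first − rest): starting from that combined region, the r=12 cylinder at (-3, 13.5) partially overlaps it — only the 7.53 mm² overlap (of its 432.00 mm²) is removed, clipping the outline — 1 connected region. The result has 1 disconnected region.

1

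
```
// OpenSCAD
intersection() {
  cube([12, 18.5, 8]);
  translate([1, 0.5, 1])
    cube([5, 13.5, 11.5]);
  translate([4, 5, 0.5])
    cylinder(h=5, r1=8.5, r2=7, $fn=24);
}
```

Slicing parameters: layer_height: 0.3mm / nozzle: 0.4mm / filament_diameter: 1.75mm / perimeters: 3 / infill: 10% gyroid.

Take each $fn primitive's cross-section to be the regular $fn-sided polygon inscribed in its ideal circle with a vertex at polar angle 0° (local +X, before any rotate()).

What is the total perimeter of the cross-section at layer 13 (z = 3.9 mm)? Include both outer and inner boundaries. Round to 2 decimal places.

33.11 mm

At z = 3.9 mm: the cube (footprint 12×18.5) is included at this height (perimeter 61.00 mm); the cube at (1, 0.5) is present — its section is the full 5×13.5 rectangle (perimeter 37.00 mm); the cone at (4, 5): at t=0.680 of its height the radius interpolates to r₁+(r₂−r₁)t = 7.480, giving a regular 24-gon of that circumradius (perimeter = 2·24·7.480·sin(180°/24) = 46.86 mm); Taking the intersection: the 5×13.5 cube at (1, 0.5) lies inside the 12×18.5 cube, so the common part is the 5×13.5 cube at (1, 0.5) itself; the cone at (4, 5) partially overlaps the running intersection; clipping to the common part keeps 58.88 mm² — boundary = 33.11 mm. Overall, the cross-section is a single solid region. Total boundary length (outer) = 33.11 mm.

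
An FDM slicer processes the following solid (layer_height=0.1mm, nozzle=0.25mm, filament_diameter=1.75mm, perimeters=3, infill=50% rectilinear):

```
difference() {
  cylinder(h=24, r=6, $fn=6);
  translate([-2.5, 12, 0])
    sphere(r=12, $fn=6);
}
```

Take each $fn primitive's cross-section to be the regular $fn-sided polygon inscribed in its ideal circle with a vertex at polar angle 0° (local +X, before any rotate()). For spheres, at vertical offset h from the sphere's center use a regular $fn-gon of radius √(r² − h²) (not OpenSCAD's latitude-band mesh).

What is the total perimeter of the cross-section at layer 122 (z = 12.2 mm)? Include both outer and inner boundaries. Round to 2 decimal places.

At z = 12.2 mm: the r=6 cylinder gives a regular 6-gon of circumradius 6 (constant along its height) (perimeter = 2·6·6.000·sin(180°/6) = 36.00 mm); the sphere at (-2.5, 12) is not intersected at this z (|z−center|=12.200 > r=12); Taking the first minus the rest: none of the subtracted shapes is present at this height, so the r=6 cylinder is unchanged — boundary = 36.00 mm. Overall, the cross-section is a single solid region. Total boundary length (outer) = 36.00 mm.

36.00 mm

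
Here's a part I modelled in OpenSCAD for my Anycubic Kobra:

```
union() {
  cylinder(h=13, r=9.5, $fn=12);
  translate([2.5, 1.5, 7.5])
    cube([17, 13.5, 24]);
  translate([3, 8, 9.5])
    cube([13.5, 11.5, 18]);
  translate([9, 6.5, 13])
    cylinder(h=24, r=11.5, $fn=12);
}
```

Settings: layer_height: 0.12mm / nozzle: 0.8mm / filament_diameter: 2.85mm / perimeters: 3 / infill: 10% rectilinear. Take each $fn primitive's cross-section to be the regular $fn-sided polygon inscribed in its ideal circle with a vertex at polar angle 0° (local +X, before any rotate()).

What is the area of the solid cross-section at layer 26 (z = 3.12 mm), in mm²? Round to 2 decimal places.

270.75 mm²

At z = 3.12 mm: the cylinder: section is a regular 12-gon, circumradius r=9.5 (area = (12/2)·9.500²·sin(360°/12) = 270.75 mm²); the cube at (2.5, 1.5) is absent (z outside [7.5, 31.5]); the cube at (3, 8) is not intersected at this z (z outside [9.5, 27.5]); the cylinder at (9, 6.5) does not reach this height (z outside [13, 37]); Taking the union: only the r=9.5 cylinder is present, so the union is just that shape — area = 270.75 mm². Overall, the cross-section is a single solid region. Net area = 270.75 mm².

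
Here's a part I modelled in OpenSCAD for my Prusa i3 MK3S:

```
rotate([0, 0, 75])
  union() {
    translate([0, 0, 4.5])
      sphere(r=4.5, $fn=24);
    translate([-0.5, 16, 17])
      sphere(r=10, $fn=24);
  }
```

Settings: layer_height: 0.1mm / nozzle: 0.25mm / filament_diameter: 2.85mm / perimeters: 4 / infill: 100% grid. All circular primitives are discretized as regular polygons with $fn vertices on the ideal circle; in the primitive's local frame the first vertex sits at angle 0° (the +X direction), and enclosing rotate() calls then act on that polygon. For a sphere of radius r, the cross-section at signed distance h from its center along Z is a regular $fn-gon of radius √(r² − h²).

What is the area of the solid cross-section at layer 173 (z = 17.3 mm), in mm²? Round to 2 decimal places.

At z = 17.3 mm: the sphere is absent (|z−center|=12.800 > r=4.5); the r=10 sphere at (-0.5, 16) contributes a regular 24-gon of circumradius √(10²−0.3²) = 9.995 (area = (24/2)·9.995²·sin(360°/24) = 310.30 mm²); Combining (union): only the r=10 sphere at (-0.5, 16) is present, so the union is just that shape — area = 310.30 mm²; (rotated 75° about Z; rotation is an isometry so areas/perimeters/island counts are preserved). Overall, the cross-section is a single solid region. Net area = 310.30 mm².

310.30 mm²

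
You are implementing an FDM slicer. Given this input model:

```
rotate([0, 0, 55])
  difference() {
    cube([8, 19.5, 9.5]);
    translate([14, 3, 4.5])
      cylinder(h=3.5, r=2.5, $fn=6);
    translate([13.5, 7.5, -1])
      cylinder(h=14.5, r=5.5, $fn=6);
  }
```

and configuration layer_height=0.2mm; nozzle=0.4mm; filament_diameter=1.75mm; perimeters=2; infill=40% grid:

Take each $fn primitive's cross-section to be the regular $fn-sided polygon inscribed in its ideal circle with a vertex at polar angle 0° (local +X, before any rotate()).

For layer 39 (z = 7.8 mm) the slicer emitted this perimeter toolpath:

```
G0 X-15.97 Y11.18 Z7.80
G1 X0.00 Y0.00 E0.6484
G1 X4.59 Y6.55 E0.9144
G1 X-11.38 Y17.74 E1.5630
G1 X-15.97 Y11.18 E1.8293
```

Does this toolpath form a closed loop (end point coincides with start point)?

Start point (G0): (-15.97, 11.18). End point (last G1): the path returns to the start — closed.

yes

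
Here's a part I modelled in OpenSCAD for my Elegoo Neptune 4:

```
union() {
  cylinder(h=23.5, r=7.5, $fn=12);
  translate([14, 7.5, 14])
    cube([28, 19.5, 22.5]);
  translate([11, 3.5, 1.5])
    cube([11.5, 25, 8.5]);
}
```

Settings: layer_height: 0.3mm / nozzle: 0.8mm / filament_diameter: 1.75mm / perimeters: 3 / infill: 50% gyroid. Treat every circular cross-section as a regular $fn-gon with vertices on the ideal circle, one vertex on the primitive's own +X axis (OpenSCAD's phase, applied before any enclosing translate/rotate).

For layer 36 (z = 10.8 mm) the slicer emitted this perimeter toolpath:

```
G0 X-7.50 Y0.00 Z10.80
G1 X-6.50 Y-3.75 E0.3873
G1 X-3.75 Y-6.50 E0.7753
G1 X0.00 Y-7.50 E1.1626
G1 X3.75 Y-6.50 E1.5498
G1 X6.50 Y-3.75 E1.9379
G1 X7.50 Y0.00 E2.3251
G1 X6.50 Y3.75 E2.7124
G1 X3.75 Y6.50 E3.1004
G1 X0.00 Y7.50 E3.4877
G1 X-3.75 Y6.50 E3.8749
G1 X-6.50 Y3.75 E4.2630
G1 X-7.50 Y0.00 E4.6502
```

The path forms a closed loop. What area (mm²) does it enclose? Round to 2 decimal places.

168.88 mm²

Apply the shoelace formula to the sequence of (X, Y) vertices; enclosed area = 168.88 mm².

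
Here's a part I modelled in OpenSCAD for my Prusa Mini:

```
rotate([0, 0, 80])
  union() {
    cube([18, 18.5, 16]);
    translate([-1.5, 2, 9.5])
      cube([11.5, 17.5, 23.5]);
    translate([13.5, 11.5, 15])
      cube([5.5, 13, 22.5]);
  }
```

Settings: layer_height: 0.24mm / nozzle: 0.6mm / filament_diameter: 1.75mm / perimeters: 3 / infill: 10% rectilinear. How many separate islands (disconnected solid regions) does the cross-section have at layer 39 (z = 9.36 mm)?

1

At z = 9.36 mm: the cube (footprint 18×18.5) is included at this height; the cube at (-1.5, 2) is absent (z outside [9.5, 33]); the cube at (13.5, 11.5) does not reach this height (z outside [15, 37.5]); Merging all regions: only the 18×18.5 cube is present, so the union is just that shape — 1 connected region; (whole slice rotated 80° about Z — lengths, areas and connectivity unchanged). Overall, the cross-section is a single solid region. Island count = 1.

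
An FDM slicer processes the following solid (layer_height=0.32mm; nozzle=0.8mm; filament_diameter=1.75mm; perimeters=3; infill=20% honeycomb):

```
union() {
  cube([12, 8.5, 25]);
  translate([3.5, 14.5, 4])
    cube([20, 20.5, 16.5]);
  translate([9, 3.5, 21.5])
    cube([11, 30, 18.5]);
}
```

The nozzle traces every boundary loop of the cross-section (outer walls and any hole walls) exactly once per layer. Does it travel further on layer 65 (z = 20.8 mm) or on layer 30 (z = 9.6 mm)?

layer 30 (z = 9.6 mm)

Layer 65 (z = 20.8): the cube (footprint 12×8.5) is included at this height (perimeter 41.00 mm); the cube at (3.5, 14.5) does not reach this height (z outside [4, 20.5]); the cube at (9, 3.5) is absent (z outside [21.5, 40]); Taking the union: only the 12×8.5 cube is present, so the union is just that shape — boundary = 41.00 mm. So its perimeter = 41.00 mm. Layer 30 (z = 9.6): the cube (footprint 12×8.5) is included at this height (perimeter 41.00 mm); the cube at (3.5, 14.5) is present — its section is the full 20×20.5 rectangle (perimeter 81.00 mm); the cube at (9, 3.5) is not intersected at this z (z outside [21.5, 40]); Taking the union: the 2 present regions are separate (no shared area or edge), so areas and boundary lengths simply add and each stays a separate island — boundary = 122.00 mm. So its perimeter = 122.00 mm. Layer 30 is larger (122.00 vs 41.00 mm).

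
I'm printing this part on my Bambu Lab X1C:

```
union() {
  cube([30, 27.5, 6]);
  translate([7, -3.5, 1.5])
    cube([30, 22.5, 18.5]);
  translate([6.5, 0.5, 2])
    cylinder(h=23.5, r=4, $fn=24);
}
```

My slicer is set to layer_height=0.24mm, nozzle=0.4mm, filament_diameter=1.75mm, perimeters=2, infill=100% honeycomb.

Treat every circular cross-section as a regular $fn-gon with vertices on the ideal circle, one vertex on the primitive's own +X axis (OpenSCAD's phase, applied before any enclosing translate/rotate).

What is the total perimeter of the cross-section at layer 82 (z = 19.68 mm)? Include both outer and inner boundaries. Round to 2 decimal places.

At z = 19.68 mm: the cube is not intersected at this z (z outside [0, 6]); the cube at (7, -3.5) (footprint 30×22.5) is included at this height (perimeter 105.00 mm); the r=4 cylinder at (6.5, 0.5) gives a regular 24-gon of circumradius 4 (constant along its height) (perimeter = 2·24·4.000·sin(180°/24) = 25.06 mm); Merging all regions: the regions partially overlap (shared area 20.88 mm²), so the edge portions inside another operand are dropped and the merged outline is re-measured after clipping — boundary = 110.67 mm. Overall, the cross-section is a single solid region. Total boundary length (outer) = 110.67 mm.

110.67 mm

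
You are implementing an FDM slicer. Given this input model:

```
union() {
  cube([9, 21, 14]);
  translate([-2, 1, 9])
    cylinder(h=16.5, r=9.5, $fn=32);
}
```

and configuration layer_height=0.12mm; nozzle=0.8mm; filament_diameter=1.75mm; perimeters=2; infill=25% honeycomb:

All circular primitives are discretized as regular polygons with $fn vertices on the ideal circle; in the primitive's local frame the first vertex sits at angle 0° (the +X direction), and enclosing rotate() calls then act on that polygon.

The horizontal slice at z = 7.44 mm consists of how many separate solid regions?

1

At z = 7.44 mm: the cube is present — its section is the full 9×21 rectangle; the cylinder at (-2, 1) does not reach this height (z outside [9, 25.5]); Combining (union): only the 9×21 cube is present, so the union is just that shape — 1 connected region. The result has 1 disconnected region.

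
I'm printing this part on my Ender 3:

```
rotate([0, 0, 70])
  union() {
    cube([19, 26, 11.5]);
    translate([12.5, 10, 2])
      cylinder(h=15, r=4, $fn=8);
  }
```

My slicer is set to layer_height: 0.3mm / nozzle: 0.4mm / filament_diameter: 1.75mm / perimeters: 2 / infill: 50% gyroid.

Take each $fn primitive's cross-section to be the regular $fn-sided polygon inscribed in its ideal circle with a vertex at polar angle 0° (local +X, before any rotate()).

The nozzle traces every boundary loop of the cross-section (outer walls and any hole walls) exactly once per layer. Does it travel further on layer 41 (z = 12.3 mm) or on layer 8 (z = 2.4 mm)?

Layer 41 (z = 12.3): the cube is absent (z outside [0, 11.5]); the cylinder at (12.5, 10): section is a regular 8-gon, circumradius r=4 (perimeter = 2·8·4.000·sin(180°/8) = 24.49 mm); Taking the union: only the r=4 cylinder at (12.5, 10) is present, so the union is just that shape — boundary = 24.49 mm; (rotated 70° about Z; rotation is an isometry so areas/perimeters/island counts are preserved). So its perimeter = 24.49 mm. Layer 8 (z = 2.4): the cube (footprint 19×26) is included at this height (perimeter 90.00 mm); the cylinder at (12.5, 10): section is a regular 8-gon, circumradius r=4 (perimeter = 2·8·4.000·sin(180°/8) = 24.49 mm); Taking the union: the r=4 cylinder at (12.5, 10) lies entirely inside the 19×26 cube, so the union is just the 19×26 cube — boundary = 90.00 mm; (whole slice rotated 70° about Z — lengths, areas and connectivity unchanged). So its perimeter = 90.00 mm. Layer 8 is larger (90.00 vs 24.49 mm).

layer 8 (z = 2.4 mm)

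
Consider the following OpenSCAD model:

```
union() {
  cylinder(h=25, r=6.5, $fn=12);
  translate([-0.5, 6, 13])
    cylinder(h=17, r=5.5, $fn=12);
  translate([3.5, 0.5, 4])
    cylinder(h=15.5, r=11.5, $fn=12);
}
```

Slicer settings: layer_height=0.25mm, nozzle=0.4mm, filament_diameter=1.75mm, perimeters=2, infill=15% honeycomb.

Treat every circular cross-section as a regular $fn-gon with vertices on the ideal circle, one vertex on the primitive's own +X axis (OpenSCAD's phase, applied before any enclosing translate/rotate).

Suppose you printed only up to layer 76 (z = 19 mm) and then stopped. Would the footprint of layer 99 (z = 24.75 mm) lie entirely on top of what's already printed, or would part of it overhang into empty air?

Compare the two slices. At z = 19: the r=6.5 cylinder contributes a regular 12-gon of circumradius 6.5 (area = (12/2)·6.500²·sin(360°/12) = 126.75 mm²); the r=5.5 cylinder at (-0.5, 6) contributes a regular 12-gon of circumradius 5.5 (area = (12/2)·5.500²·sin(360°/12) = 90.75 mm²); the r=11.5 cylinder at (3.5, 0.5) gives a regular 12-gon of circumradius 11.5 (constant along its height) (area = (12/2)·11.500²·sin(360°/12) = 396.75 mm²); Combining (union): the regions partially overlap — summed areas 614.25 mm² minus the doubly-counted overlap 212.32 mm² gives 401.93 mm² — area = 401.93 mm². At z = 24.75: the r=6.5 cylinder gives a regular 12-gon of circumradius 6.5 (constant along its height) (area = (12/2)·6.500²·sin(360°/12) = 126.75 mm²); the r=5.5 cylinder at (-0.5, 6) gives a regular 12-gon of circumradius 5.5 (constant along its height) (area = (12/2)·5.500²·sin(360°/12) = 90.75 mm²); the cylinder at (3.5, 0.5) is absent (z outside [4, 19.5]); Combining (union): the regions partially overlap — summed areas 217.50 mm² minus the doubly-counted overlap 40.32 mm² gives 177.18 mm² — area = 177.18 mm². Checking containment: the cross-section at z = 24.75 is a subset of the cross-section at z = 19.

entirely on top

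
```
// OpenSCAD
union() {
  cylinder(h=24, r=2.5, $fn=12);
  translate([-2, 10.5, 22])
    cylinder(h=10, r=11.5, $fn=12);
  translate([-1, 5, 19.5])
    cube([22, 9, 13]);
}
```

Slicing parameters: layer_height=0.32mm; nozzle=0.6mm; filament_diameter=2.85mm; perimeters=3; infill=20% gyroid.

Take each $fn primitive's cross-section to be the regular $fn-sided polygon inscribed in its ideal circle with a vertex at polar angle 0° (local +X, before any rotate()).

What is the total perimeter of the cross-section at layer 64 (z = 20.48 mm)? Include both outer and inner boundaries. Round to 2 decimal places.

At z = 20.48 mm: the cylinder: section is a regular 12-gon, circumradius r=2.5 (perimeter = 2·12·2.500·sin(180°/12) = 15.53 mm); the cylinder at (-2, 10.5) is not intersected at this z (z outside [22, 32]); the 22×9 cube at (-1, 5) contributes its full rectangle (perimeter 62.00 mm); Combining (union): the 2 present regions are separate (no shared area or edge), so areas and boundary lengths simply add and each stays a separate island — boundary = 77.53 mm. Overall, the cross-section has 2 separate islands. Total boundary length (outer) = 77.53 mm.

77.53 mm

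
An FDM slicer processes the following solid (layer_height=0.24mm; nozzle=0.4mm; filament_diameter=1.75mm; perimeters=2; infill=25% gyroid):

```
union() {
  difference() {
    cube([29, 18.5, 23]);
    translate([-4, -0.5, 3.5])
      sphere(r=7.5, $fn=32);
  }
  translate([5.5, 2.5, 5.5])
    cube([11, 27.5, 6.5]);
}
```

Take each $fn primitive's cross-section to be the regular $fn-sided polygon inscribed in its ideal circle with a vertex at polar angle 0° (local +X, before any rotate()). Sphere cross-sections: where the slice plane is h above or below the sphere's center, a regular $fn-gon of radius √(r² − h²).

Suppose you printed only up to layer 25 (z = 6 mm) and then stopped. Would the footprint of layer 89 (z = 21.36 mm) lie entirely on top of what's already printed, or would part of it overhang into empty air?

part overhangs

Compare the two slices. At z = 6: the cube is present — its section is the full 29×18.5 rectangle (area 536.50 mm²); the sphere at (-4, -0.5): section is a regular 32-gon, circumradius = √(r²−h²) = √(7.5²−2.5²) = 7.071 (area = (32/2)·7.071²·sin(360°/32) = 156.07 mm²); After the difference (first − rest): starting from the 29×18.5 cube (536.50 mm²), the r=7.5 sphere at (-4, -0.5) partially overlaps it — only the 10.90 mm² overlap (of its 156.07 mm²) is removed, clipping the outline — area = 525.60 mm²; the 11×27.5 cube at (5.5, 2.5) contributes its full rectangle (area 302.50 mm²); Combining (union): the regions partially overlap — summed areas 828.10 mm² minus the doubly-counted overlap 176.00 mm² gives 652.10 mm² — area = 652.10 mm². At z = 21.36: the 29×18.5 cube contributes its full rectangle (area 536.50 mm²); the sphere at (-4, -0.5) is not intersected at this z (|z−center|=17.860 > r=7.5); Taking the first minus the rest: none of the subtracted shapes is present at this height, so the 29×18.5 cube is unchanged — area = 536.50 mm²; the cube at (5.5, 2.5) does not reach this height (z outside [5.5, 12]); Taking the union: only that combined region is present, so the union is just that shape — area = 536.50 mm². Checking containment: at z = 21.36 the cross-section extends beyond the z = 6 cross-section by about 10.90 mm².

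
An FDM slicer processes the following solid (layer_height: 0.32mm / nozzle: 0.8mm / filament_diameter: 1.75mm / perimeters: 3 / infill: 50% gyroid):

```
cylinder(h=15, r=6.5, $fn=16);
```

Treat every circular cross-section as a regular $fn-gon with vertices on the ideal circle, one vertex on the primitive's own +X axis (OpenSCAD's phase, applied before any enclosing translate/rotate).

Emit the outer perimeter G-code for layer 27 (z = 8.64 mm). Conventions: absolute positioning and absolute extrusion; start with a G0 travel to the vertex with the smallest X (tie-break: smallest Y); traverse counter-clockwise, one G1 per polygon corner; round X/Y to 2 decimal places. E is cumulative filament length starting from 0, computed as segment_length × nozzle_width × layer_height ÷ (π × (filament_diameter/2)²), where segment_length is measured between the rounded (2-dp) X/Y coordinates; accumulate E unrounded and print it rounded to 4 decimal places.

At z = 8.64 mm: the r=6.5 cylinder contributes a regular 16-gon of circumradius 6.5. The outline is a single polygon with 16 vertices. Extrusion per mm of travel: 0.8 × 0.32 / (π × 0.875²) = 0.106432. Accumulating E over each segment gives final E = 4.3216.

G0 X-6.50 Y0.00 Z8.64
G1 X-6.01 Y-2.49 E0.2701
G1 X-4.60 Y-4.60 E0.5402
G1 X-2.49 Y-6.01 E0.8103
G1 X0.00 Y-6.50 E1.0804
G1 X2.49 Y-6.01 E1.3505
G1 X4.60 Y-4.60 E1.6206
G1 X6.01 Y-2.49 E1.8907
G1 X6.50 Y0.00 E2.1608
G1 X6.01 Y2.49 E2.4309
G1 X4.60 Y4.60 E2.7010
G1 X2.49 Y6.01 E2.9711
G1 X0.00 Y6.50 E3.2412
G1 X-2.49 Y6.01 E3.5113
G1 X-4.60 Y4.60 E3.7814
G1 X-6.01 Y2.49 E4.0515
G1 X-6.50 Y0.00 E4.3216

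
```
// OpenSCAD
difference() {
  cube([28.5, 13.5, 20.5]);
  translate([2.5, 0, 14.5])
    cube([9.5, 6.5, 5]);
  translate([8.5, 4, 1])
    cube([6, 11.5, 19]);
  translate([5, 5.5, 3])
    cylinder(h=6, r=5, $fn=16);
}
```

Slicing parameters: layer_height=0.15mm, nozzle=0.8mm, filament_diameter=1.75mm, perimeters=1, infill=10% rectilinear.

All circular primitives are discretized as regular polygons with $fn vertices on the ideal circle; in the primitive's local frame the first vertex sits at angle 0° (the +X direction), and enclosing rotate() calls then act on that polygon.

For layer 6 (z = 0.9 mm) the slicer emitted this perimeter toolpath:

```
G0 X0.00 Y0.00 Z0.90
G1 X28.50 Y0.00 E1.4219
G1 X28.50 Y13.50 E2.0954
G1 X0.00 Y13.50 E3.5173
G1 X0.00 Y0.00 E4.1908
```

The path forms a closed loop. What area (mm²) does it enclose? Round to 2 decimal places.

384.75 mm²

Apply the shoelace formula to the sequence of (X, Y) vertices; enclosed area = 384.75 mm².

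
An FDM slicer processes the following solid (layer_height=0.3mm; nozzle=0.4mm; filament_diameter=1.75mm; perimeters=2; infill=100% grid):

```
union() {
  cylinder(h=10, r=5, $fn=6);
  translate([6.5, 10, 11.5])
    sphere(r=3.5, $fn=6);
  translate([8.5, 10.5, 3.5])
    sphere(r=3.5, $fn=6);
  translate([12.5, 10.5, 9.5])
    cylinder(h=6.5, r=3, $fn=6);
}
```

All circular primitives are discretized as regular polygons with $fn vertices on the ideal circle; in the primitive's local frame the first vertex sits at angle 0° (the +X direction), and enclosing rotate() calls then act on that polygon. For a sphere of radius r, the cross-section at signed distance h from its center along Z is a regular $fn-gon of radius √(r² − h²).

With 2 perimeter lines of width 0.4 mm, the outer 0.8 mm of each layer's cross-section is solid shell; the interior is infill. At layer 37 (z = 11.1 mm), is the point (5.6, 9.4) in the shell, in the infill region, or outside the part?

At z = 11.1 mm: the cylinder is not intersected at this z (z outside [0, 10]); the sphere at (6.5, 10): section is a regular 6-gon, circumradius = √(r²−h²) = √(3.5²−0.4²) = 3.477; the sphere at (8.5, 10.5) is not intersected at this z (|z−center|=7.600 > r=3.5); the cylinder at (12.5, 10.5): section is a regular 6-gon, circumradius r=3; Merging all regions: the regions partially overlap (shared area 0.12 mm²), so overlapping operands fuse into one piece — 1 connected region. Overall, the cross-section is a single solid region. The nearest boundary edge runs (4.76, 6.99)→(3.02, 10.00); distance from the point to it = 1.93 mm. The point is inside the cross-section and 1.93 mm from the nearest boundary — more than the 0.8 mm shell width (2 × 0.4), so it's in the infill interior.

infill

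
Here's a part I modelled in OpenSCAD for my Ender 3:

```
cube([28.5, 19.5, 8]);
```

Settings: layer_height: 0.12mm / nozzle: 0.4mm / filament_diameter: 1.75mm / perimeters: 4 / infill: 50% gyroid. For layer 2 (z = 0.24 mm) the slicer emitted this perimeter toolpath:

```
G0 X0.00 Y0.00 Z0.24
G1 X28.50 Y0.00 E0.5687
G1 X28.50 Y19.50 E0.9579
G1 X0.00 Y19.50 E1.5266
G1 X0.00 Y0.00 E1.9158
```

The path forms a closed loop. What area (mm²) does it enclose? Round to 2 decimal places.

Apply the shoelace formula to the sequence of (X, Y) vertices; enclosed area = 555.75 mm².

555.75 mm²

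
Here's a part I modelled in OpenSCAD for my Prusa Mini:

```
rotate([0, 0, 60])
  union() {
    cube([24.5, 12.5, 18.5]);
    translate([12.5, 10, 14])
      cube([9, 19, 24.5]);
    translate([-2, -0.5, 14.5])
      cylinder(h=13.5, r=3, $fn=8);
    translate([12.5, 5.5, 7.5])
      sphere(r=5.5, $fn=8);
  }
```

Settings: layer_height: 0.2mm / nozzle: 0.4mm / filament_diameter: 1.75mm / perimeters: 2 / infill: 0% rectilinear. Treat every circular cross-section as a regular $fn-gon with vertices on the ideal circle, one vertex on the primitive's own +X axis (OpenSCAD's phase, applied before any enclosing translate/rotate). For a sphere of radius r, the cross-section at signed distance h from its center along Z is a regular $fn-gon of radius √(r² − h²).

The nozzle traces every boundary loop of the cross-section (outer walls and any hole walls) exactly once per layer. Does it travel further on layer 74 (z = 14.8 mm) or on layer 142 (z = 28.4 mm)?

layer 74 (z = 14.8 mm)

Layer 74 (z = 14.8): the cube is present — its section is the full 24.5×12.5 rectangle (perimeter 74.00 mm); the 9×19 cube at (12.5, 10) contributes its full rectangle (perimeter 56.00 mm); the r=3 cylinder at (-2, -0.5) gives a regular 8-gon of circumradius 3 (constant along its height) (perimeter = 2·8·3.000·sin(180°/8) = 18.37 mm); the sphere at (12.5, 5.5) is absent (|z−center|=7.300 > r=5.5); Taking the union: the regions partially overlap (shared area 23.24 mm²), so the edge portions inside another operand are dropped and the merged outline is re-measured after clipping — boundary = 121.02 mm; (whole slice rotated 60° about Z — lengths, areas and connectivity unchanged). So its perimeter = 121.02 mm. Layer 142 (z = 28.4): the cube does not reach this height (z outside [0, 18.5]); the cube at (12.5, 10) (footprint 9×19) is included at this height (perimeter 56.00 mm); the cylinder at (-2, -0.5) does not reach this height (z outside [14.5, 28]); the sphere at (12.5, 5.5) is not intersected at this z (|z−center|=20.900 > r=5.5); Taking the union: only the 9×19 cube at (12.5, 10) is present, so the union is just that shape — boundary = 56.00 mm; (whole slice rotated 60° about Z — lengths, areas and connectivity unchanged). So its perimeter = 56.00 mm. Layer 74 is larger (121.02 vs 56.00 mm).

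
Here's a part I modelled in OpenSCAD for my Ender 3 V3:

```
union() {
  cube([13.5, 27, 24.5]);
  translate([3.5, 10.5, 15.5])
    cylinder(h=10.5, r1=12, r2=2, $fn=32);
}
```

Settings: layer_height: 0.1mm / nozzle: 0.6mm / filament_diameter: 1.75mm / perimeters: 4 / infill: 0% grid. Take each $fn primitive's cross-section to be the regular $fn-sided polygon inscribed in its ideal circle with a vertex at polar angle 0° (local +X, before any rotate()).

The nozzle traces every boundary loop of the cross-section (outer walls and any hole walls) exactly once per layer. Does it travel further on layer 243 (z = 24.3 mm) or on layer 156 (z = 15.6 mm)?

Layer 243 (z = 24.3): the cube (footprint 13.5×27) is included at this height (perimeter 81.00 mm); the cone at (3.5, 10.5): at t=0.838 of its height the radius interpolates to r₁+(r₂−r₁)t = 3.619, giving a regular 32-gon of that circumradius (perimeter = 2·32·3.619·sin(180°/32) = 22.70 mm); Taking the union: the regions partially overlap (shared area 40.76 mm²), so the edge portions inside another operand are dropped and the merged outline is re-measured after clipping — boundary = 81.02 mm. So its perimeter = 81.02 mm. Layer 156 (z = 15.6): the 13.5×27 cube contributes its full rectangle (perimeter 81.00 mm); the cone at (3.5, 10.5) (r1=12→r2=2) has section circumradius 11.905 here — a regular 32-gon (perimeter = 2·32·11.905·sin(180°/32) = 74.68 mm); Merging all regions: the regions partially overlap (shared area 277.61 mm²), so the edge portions inside another operand are dropped and the merged outline is re-measured after clipping — boundary = 90.42 mm. So its perimeter = 90.42 mm. Layer 156 is larger (90.42 vs 81.02 mm).

layer 156 (z = 15.6 mm)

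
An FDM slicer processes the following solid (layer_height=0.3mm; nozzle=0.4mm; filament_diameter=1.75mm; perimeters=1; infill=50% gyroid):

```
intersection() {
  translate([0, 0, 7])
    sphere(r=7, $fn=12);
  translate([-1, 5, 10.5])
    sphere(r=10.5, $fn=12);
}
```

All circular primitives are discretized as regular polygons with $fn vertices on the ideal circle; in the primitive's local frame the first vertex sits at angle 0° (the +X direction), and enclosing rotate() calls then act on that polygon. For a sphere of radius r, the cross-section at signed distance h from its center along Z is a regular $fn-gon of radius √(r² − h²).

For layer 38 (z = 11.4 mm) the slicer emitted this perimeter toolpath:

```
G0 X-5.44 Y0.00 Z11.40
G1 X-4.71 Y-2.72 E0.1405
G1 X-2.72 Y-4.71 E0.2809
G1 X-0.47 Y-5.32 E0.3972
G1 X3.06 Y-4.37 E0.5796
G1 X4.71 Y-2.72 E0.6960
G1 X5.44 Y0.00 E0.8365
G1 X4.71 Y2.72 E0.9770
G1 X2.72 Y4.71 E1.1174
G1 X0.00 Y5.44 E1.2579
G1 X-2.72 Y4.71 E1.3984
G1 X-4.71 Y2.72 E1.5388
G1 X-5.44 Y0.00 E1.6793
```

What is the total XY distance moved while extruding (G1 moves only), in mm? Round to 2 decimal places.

Sum the Euclidean lengths of each G1 segment: total = 33.66 mm.

33.66 mm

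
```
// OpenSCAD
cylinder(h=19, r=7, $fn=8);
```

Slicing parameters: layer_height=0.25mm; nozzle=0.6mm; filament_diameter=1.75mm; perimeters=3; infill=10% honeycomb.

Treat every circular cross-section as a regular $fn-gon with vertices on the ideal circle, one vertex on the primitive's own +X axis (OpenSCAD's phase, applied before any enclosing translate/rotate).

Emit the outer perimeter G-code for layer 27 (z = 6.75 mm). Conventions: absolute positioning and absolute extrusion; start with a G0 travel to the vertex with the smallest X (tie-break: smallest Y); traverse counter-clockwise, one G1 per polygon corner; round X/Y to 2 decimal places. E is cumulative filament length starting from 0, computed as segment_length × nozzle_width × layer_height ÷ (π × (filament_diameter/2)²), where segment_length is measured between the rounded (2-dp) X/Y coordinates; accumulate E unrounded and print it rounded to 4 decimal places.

At z = 6.75 mm: the r=7 cylinder gives a regular 8-gon of circumradius 7 (constant along its height). The outline is a single polygon with 8 vertices. Extrusion per mm of travel: 0.6 × 0.25 / (π × 0.875²) = 0.062363. Accumulating E over each segment gives final E = 2.6730.

G0 X-7.00 Y0.00 Z6.75
G1 X-4.95 Y-4.95 E0.3341
G1 X0.00 Y-7.00 E0.6682
G1 X4.95 Y-4.95 E1.0024
G1 X7.00 Y0.00 E1.3365
G1 X4.95 Y4.95 E1.6706
G1 X0.00 Y7.00 E2.0047
G1 X-4.95 Y4.95 E2.3388
G1 X-7.00 Y0.00 E2.6730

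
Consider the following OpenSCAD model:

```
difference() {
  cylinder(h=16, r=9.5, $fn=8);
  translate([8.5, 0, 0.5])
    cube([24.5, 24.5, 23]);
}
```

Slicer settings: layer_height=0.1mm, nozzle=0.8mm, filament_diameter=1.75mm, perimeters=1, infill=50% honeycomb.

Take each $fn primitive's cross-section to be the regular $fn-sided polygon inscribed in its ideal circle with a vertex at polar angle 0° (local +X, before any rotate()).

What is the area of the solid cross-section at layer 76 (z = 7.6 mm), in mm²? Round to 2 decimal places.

254.06 mm²

At z = 7.6 mm: the r=9.5 cylinder gives a regular 8-gon of circumradius 9.5 (constant along its height) (area = (8/2)·9.500²·sin(360°/8) = 255.27 mm²); the 24.5×24.5 cube at (8.5, 0) contributes its full rectangle (area 600.25 mm²); Taking the first minus the rest: starting from the r=9.5 cylinder (255.27 mm²), the 24.5×24.5 cube at (8.5, 0) partially overlaps it — only the 1.21 mm² overlap (of its 600.25 mm²) is removed, clipping the outline — area = 254.06 mm². Overall, the cross-section is a single solid region. Net area = 254.06 mm².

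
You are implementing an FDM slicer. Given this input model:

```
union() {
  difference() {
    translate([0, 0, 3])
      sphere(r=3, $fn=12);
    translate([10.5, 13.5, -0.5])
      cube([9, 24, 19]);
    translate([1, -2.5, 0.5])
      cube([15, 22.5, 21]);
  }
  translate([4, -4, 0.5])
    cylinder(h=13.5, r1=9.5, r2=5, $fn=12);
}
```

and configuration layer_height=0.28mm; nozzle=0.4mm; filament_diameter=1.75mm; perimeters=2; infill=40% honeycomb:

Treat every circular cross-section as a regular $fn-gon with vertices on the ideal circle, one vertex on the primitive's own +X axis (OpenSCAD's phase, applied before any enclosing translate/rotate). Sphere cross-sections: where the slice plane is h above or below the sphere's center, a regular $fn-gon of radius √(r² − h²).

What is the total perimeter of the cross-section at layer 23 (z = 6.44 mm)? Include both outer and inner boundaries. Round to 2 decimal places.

At z = 6.44 mm: the sphere is absent (|z−center|=3.440 > r=3); the 9×24 cube at (10.5, 13.5) contributes its full rectangle (perimeter 66.00 mm); the cube at (1, -2.5) (footprint 15×22.5) is included at this height (perimeter 75.00 mm); After the difference (first − rest): the first operand is absent here, so nothing remains; the cone at (4, -4) contributes a regular 12-gon of circumradius 7.520 (interpolated between r1=9.5 and r2=5 at t=0.440) (perimeter = 2·12·7.520·sin(180°/12) = 46.71 mm); Merging all regions: only the cone at (4, -4) is present, so the union is just that shape — boundary = 46.71 mm. Overall, the cross-section is a single solid region. Total boundary length (outer) = 46.71 mm.

46.71 mm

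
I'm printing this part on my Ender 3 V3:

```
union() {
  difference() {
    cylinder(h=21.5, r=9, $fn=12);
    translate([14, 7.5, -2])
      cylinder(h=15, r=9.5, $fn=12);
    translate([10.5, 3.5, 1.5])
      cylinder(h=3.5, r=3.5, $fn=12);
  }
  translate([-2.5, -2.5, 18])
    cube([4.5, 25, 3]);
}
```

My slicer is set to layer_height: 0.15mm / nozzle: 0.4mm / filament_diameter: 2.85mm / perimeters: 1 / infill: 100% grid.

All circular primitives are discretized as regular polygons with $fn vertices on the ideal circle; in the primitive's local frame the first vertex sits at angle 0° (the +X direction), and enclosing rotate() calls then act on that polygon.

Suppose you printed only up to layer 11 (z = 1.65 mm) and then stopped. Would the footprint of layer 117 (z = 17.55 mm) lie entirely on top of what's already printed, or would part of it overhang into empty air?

Compare the two slices. At z = 1.65: the r=9 cylinder contributes a regular 12-gon of circumradius 9 (area = (12/2)·9.000²·sin(360°/12) = 243.00 mm²); the cylinder at (14, 7.5): section is a regular 12-gon, circumradius r=9.5 (area = (12/2)·9.500²·sin(360°/12) = 270.75 mm²); the r=3.5 cylinder at (10.5, 3.5) contributes a regular 12-gon of circumradius 3.5 (area = (12/2)·3.500²·sin(360°/12) = 36.75 mm²); Taking the first minus the rest: starting from the r=9 cylinder (243.00 mm²), the r=9.5 cylinder at (14, 7.5) partially overlaps it — only the 12.74 mm² overlap (of its 270.75 mm²) is removed, clipping the outline; the r=3.5 cylinder at (10.5, 3.5) misses the remaining region (no effect) — area = 230.26 mm²; the cube at (-2.5, -2.5) is absent (z outside [18, 21]); Taking the union: only that combined region is present, so the union is just that shape — area = 230.26 mm². At z = 17.55: the r=9 cylinder gives a regular 12-gon of circumradius 9 (constant along its height) (area = (12/2)·9.000²·sin(360°/12) = 243.00 mm²); the cylinder at (14, 7.5) is absent (z outside [-2, 13]); the cylinder at (10.5, 3.5) is absent (z outside [1.5, 5]); After the difference (first − rest): none of the subtracted shapes is present at this height, so the r=9 cylinder is unchanged — area = 243.00 mm²; the cube at (-2.5, -2.5) does not reach this height (z outside [18, 21]); Merging all regions: only that combined region is present, so the union is just that shape — area = 243.00 mm². Checking containment: at z = 17.55 the cross-section extends beyond the z = 1.65 cross-section by about 12.74 mm².

part overhangs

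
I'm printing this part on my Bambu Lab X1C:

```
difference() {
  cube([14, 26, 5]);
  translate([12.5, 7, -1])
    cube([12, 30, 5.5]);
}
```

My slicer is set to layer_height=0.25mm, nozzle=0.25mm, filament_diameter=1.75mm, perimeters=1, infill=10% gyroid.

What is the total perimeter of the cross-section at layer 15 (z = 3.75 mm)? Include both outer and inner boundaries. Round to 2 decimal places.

At z = 3.75 mm: the cube is present — its section is the full 14×26 rectangle (perimeter 80.00 mm); the cube at (12.5, 7) (footprint 12×30) is included at this height (perimeter 84.00 mm); After the difference (first − rest): starting from the 14×26 cube, the 12×30 cube at (12.5, 7) partially overlaps it — only the 28.50 mm² overlap (of its 360.00 mm²) is removed, clipping the outline — boundary = 80.00 mm. Overall, the cross-section is a single solid region. Total boundary length (outer) = 80.00 mm.

80.00 mm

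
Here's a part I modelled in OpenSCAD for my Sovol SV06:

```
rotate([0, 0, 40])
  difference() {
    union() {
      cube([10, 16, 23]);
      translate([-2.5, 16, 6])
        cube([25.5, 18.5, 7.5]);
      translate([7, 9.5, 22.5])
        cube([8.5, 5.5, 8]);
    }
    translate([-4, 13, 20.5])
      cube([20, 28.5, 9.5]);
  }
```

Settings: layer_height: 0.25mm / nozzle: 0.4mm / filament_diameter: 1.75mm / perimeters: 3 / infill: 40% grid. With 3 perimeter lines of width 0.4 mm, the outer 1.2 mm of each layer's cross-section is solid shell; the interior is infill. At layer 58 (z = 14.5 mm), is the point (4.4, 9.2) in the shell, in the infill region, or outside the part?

At z = 14.5 mm: the cube (footprint 10×16) is included at this height; the cube at (-2.5, 16) does not reach this height (z outside [6, 13.5]); the cube at (7, 9.5) is not intersected at this z (z outside [22.5, 30.5]); Merging all regions: only the 10×16 cube is present, so the union is just that shape — 1 connected region; the cube at (-4, 13) is absent (z outside [20.5, 30]); Subtracting the remaining from the first: none of the subtracted shapes is present at this height, so the result so far is unchanged — 1 connected region; (whole slice rotated 40° about Z — lengths, areas and connectivity unchanged). Overall, the cross-section is a single solid region. Undo the 40° rotation: the query point maps to (9.284, 4.219) in the un-rotated model frame. The nearest boundary edge runs (10.00, 0.00)→(10.00, 16.00); distance from the point to it = 0.72 mm. The point is inside the cross-section, 0.72 mm from the nearest boundary — within the 1.2 mm shell band (3 × 0.4).

shell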